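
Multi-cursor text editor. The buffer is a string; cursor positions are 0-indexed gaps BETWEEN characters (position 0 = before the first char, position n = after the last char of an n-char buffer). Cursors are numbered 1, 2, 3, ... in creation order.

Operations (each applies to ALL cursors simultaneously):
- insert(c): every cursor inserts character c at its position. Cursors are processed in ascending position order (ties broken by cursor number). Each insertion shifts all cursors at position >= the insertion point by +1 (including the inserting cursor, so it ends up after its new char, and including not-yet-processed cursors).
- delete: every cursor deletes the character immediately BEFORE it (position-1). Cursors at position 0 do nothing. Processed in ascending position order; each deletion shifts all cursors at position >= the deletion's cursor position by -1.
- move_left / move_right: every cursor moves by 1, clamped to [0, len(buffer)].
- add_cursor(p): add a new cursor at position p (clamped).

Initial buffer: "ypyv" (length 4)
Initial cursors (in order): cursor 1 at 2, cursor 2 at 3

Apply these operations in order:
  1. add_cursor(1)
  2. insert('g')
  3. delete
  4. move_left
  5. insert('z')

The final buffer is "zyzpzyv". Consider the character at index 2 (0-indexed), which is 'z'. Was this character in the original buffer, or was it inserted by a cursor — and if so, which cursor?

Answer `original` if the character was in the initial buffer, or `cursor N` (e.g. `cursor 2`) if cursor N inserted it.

After op 1 (add_cursor(1)): buffer="ypyv" (len 4), cursors c3@1 c1@2 c2@3, authorship ....
After op 2 (insert('g')): buffer="ygpgygv" (len 7), cursors c3@2 c1@4 c2@6, authorship .3.1.2.
After op 3 (delete): buffer="ypyv" (len 4), cursors c3@1 c1@2 c2@3, authorship ....
After op 4 (move_left): buffer="ypyv" (len 4), cursors c3@0 c1@1 c2@2, authorship ....
After op 5 (insert('z')): buffer="zyzpzyv" (len 7), cursors c3@1 c1@3 c2@5, authorship 3.1.2..
Authorship (.=original, N=cursor N): 3 . 1 . 2 . .
Index 2: author = 1

Answer: cursor 1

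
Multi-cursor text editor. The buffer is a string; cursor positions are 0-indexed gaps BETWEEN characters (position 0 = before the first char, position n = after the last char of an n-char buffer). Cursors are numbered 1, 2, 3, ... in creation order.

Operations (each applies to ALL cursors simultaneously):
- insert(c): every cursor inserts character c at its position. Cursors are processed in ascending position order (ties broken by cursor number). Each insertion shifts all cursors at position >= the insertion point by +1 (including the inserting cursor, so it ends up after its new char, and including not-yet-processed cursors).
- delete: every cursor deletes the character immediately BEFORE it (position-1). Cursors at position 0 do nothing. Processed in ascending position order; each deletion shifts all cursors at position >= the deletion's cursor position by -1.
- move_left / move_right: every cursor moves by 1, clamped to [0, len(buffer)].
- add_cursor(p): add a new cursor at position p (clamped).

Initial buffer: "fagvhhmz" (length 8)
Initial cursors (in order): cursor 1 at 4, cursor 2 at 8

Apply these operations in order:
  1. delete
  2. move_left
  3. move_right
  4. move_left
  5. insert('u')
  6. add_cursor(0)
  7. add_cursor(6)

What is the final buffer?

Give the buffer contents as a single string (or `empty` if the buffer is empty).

Answer: faughhum

Derivation:
After op 1 (delete): buffer="faghhm" (len 6), cursors c1@3 c2@6, authorship ......
After op 2 (move_left): buffer="faghhm" (len 6), cursors c1@2 c2@5, authorship ......
After op 3 (move_right): buffer="faghhm" (len 6), cursors c1@3 c2@6, authorship ......
After op 4 (move_left): buffer="faghhm" (len 6), cursors c1@2 c2@5, authorship ......
After op 5 (insert('u')): buffer="faughhum" (len 8), cursors c1@3 c2@7, authorship ..1...2.
After op 6 (add_cursor(0)): buffer="faughhum" (len 8), cursors c3@0 c1@3 c2@7, authorship ..1...2.
After op 7 (add_cursor(6)): buffer="faughhum" (len 8), cursors c3@0 c1@3 c4@6 c2@7, authorship ..1...2.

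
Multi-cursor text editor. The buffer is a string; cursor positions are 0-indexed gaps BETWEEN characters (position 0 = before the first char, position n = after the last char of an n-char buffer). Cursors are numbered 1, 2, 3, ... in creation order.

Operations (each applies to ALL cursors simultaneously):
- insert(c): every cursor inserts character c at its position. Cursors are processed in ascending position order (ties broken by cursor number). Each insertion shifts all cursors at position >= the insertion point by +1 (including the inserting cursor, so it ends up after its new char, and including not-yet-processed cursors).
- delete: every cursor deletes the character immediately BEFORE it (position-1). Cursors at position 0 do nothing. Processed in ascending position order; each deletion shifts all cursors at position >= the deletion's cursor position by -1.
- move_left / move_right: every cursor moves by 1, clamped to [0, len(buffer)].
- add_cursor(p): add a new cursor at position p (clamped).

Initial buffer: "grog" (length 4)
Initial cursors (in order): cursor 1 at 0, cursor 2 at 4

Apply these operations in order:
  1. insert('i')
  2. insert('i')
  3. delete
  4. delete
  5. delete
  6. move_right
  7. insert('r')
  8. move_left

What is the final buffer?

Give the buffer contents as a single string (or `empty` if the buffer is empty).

After op 1 (insert('i')): buffer="igrogi" (len 6), cursors c1@1 c2@6, authorship 1....2
After op 2 (insert('i')): buffer="iigrogii" (len 8), cursors c1@2 c2@8, authorship 11....22
After op 3 (delete): buffer="igrogi" (len 6), cursors c1@1 c2@6, authorship 1....2
After op 4 (delete): buffer="grog" (len 4), cursors c1@0 c2@4, authorship ....
After op 5 (delete): buffer="gro" (len 3), cursors c1@0 c2@3, authorship ...
After op 6 (move_right): buffer="gro" (len 3), cursors c1@1 c2@3, authorship ...
After op 7 (insert('r')): buffer="grror" (len 5), cursors c1@2 c2@5, authorship .1..2
After op 8 (move_left): buffer="grror" (len 5), cursors c1@1 c2@4, authorship .1..2

Answer: grror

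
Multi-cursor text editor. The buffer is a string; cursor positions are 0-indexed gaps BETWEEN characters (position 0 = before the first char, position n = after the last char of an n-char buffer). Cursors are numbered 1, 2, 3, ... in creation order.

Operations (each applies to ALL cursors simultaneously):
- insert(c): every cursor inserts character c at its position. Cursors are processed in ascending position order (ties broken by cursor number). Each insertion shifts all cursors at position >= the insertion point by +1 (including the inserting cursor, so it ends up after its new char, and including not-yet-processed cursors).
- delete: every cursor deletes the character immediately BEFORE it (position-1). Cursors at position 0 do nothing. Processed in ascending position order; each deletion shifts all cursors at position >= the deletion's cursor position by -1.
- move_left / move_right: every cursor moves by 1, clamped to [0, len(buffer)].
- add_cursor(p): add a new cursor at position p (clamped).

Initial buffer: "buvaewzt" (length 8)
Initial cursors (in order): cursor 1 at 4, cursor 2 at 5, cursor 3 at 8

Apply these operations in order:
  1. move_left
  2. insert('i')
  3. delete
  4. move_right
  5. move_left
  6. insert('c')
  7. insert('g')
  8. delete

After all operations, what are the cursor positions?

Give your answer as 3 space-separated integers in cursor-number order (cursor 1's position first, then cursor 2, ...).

After op 1 (move_left): buffer="buvaewzt" (len 8), cursors c1@3 c2@4 c3@7, authorship ........
After op 2 (insert('i')): buffer="buviaiewzit" (len 11), cursors c1@4 c2@6 c3@10, authorship ...1.2...3.
After op 3 (delete): buffer="buvaewzt" (len 8), cursors c1@3 c2@4 c3@7, authorship ........
After op 4 (move_right): buffer="buvaewzt" (len 8), cursors c1@4 c2@5 c3@8, authorship ........
After op 5 (move_left): buffer="buvaewzt" (len 8), cursors c1@3 c2@4 c3@7, authorship ........
After op 6 (insert('c')): buffer="buvcacewzct" (len 11), cursors c1@4 c2@6 c3@10, authorship ...1.2...3.
After op 7 (insert('g')): buffer="buvcgacgewzcgt" (len 14), cursors c1@5 c2@8 c3@13, authorship ...11.22...33.
After op 8 (delete): buffer="buvcacewzct" (len 11), cursors c1@4 c2@6 c3@10, authorship ...1.2...3.

Answer: 4 6 10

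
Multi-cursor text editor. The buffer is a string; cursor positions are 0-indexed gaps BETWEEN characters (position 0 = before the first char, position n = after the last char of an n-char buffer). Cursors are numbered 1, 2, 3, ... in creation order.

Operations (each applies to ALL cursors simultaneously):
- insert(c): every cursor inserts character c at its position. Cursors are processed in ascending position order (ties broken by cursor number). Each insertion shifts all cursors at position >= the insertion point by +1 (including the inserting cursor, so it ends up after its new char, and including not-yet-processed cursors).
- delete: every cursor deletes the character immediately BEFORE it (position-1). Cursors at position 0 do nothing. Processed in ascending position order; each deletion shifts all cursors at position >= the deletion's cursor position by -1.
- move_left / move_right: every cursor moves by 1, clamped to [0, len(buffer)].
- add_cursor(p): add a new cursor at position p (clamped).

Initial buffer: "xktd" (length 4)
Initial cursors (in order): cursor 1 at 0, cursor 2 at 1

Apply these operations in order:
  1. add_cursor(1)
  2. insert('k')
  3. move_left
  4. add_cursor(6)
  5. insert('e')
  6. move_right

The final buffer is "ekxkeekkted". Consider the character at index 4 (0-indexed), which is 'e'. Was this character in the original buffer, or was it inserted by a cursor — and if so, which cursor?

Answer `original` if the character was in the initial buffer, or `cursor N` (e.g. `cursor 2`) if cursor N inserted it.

After op 1 (add_cursor(1)): buffer="xktd" (len 4), cursors c1@0 c2@1 c3@1, authorship ....
After op 2 (insert('k')): buffer="kxkkktd" (len 7), cursors c1@1 c2@4 c3@4, authorship 1.23...
After op 3 (move_left): buffer="kxkkktd" (len 7), cursors c1@0 c2@3 c3@3, authorship 1.23...
After op 4 (add_cursor(6)): buffer="kxkkktd" (len 7), cursors c1@0 c2@3 c3@3 c4@6, authorship 1.23...
After op 5 (insert('e')): buffer="ekxkeekkted" (len 11), cursors c1@1 c2@6 c3@6 c4@10, authorship 11.2233..4.
After op 6 (move_right): buffer="ekxkeekkted" (len 11), cursors c1@2 c2@7 c3@7 c4@11, authorship 11.2233..4.
Authorship (.=original, N=cursor N): 1 1 . 2 2 3 3 . . 4 .
Index 4: author = 2

Answer: cursor 2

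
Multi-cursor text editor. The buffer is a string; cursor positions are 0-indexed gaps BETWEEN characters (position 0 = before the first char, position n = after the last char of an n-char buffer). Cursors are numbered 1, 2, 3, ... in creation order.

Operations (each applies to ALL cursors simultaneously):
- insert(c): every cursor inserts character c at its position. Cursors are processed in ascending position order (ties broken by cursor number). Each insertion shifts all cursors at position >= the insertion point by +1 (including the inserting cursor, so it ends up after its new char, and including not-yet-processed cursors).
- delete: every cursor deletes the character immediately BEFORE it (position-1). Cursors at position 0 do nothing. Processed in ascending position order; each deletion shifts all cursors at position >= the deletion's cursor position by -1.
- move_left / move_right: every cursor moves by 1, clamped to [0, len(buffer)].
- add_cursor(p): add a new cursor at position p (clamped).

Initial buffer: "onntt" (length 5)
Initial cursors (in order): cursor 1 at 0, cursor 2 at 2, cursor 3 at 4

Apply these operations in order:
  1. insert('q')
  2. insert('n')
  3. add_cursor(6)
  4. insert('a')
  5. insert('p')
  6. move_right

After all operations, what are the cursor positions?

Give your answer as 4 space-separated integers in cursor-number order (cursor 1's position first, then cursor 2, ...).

Answer: 5 13 19 13

Derivation:
After op 1 (insert('q')): buffer="qonqntqt" (len 8), cursors c1@1 c2@4 c3@7, authorship 1..2..3.
After op 2 (insert('n')): buffer="qnonqnntqnt" (len 11), cursors c1@2 c2@6 c3@10, authorship 11..22..33.
After op 3 (add_cursor(6)): buffer="qnonqnntqnt" (len 11), cursors c1@2 c2@6 c4@6 c3@10, authorship 11..22..33.
After op 4 (insert('a')): buffer="qnaonqnaantqnat" (len 15), cursors c1@3 c2@9 c4@9 c3@14, authorship 111..2224..333.
After op 5 (insert('p')): buffer="qnaponqnaappntqnapt" (len 19), cursors c1@4 c2@12 c4@12 c3@18, authorship 1111..222424..3333.
After op 6 (move_right): buffer="qnaponqnaappntqnapt" (len 19), cursors c1@5 c2@13 c4@13 c3@19, authorship 1111..222424..3333.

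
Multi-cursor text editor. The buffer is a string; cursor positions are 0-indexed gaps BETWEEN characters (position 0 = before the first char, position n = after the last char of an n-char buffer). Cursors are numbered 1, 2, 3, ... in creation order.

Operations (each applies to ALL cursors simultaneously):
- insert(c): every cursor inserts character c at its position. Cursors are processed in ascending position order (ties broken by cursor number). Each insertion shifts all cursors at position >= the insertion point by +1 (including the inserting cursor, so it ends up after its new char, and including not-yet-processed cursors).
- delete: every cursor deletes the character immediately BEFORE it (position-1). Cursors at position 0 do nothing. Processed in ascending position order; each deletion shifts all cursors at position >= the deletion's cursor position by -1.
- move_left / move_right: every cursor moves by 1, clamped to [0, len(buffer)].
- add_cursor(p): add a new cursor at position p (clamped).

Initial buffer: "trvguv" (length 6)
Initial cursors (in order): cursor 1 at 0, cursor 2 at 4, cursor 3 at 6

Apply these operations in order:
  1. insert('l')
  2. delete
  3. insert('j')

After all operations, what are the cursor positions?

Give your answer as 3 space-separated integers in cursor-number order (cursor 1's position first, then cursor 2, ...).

After op 1 (insert('l')): buffer="ltrvgluvl" (len 9), cursors c1@1 c2@6 c3@9, authorship 1....2..3
After op 2 (delete): buffer="trvguv" (len 6), cursors c1@0 c2@4 c3@6, authorship ......
After op 3 (insert('j')): buffer="jtrvgjuvj" (len 9), cursors c1@1 c2@6 c3@9, authorship 1....2..3

Answer: 1 6 9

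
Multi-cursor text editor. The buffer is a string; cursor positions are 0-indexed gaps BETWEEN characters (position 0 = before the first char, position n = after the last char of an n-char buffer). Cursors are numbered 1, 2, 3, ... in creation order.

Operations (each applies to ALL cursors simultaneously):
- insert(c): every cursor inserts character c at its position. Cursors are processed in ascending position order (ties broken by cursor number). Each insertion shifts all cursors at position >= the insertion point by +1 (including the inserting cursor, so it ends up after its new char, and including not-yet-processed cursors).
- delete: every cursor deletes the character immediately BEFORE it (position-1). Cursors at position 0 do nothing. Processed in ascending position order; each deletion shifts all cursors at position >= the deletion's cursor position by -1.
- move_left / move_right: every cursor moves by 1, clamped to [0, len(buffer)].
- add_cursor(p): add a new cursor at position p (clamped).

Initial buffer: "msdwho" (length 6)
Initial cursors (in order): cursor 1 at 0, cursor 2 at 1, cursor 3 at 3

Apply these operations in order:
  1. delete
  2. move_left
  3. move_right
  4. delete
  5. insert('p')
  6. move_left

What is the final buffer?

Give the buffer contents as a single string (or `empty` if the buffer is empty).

Answer: pppwho

Derivation:
After op 1 (delete): buffer="swho" (len 4), cursors c1@0 c2@0 c3@1, authorship ....
After op 2 (move_left): buffer="swho" (len 4), cursors c1@0 c2@0 c3@0, authorship ....
After op 3 (move_right): buffer="swho" (len 4), cursors c1@1 c2@1 c3@1, authorship ....
After op 4 (delete): buffer="who" (len 3), cursors c1@0 c2@0 c3@0, authorship ...
After op 5 (insert('p')): buffer="pppwho" (len 6), cursors c1@3 c2@3 c3@3, authorship 123...
After op 6 (move_left): buffer="pppwho" (len 6), cursors c1@2 c2@2 c3@2, authorship 123...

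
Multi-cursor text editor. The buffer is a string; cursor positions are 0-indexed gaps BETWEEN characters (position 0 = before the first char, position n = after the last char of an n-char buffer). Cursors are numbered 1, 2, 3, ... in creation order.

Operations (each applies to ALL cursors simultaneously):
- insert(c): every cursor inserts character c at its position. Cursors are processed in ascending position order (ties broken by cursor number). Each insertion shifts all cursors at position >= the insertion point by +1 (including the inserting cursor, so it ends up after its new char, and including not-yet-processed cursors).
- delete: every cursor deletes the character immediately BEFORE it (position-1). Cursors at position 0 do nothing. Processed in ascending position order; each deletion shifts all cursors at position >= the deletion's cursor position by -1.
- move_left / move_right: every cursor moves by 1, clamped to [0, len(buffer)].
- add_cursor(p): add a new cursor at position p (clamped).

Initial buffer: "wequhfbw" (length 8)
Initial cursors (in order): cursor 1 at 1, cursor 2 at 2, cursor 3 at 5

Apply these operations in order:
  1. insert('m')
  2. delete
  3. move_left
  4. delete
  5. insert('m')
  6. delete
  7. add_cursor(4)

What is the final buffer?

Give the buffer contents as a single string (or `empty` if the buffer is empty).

Answer: eqhfbw

Derivation:
After op 1 (insert('m')): buffer="wmemquhmfbw" (len 11), cursors c1@2 c2@4 c3@8, authorship .1.2...3...
After op 2 (delete): buffer="wequhfbw" (len 8), cursors c1@1 c2@2 c3@5, authorship ........
After op 3 (move_left): buffer="wequhfbw" (len 8), cursors c1@0 c2@1 c3@4, authorship ........
After op 4 (delete): buffer="eqhfbw" (len 6), cursors c1@0 c2@0 c3@2, authorship ......
After op 5 (insert('m')): buffer="mmeqmhfbw" (len 9), cursors c1@2 c2@2 c3@5, authorship 12..3....
After op 6 (delete): buffer="eqhfbw" (len 6), cursors c1@0 c2@0 c3@2, authorship ......
After op 7 (add_cursor(4)): buffer="eqhfbw" (len 6), cursors c1@0 c2@0 c3@2 c4@4, authorship ......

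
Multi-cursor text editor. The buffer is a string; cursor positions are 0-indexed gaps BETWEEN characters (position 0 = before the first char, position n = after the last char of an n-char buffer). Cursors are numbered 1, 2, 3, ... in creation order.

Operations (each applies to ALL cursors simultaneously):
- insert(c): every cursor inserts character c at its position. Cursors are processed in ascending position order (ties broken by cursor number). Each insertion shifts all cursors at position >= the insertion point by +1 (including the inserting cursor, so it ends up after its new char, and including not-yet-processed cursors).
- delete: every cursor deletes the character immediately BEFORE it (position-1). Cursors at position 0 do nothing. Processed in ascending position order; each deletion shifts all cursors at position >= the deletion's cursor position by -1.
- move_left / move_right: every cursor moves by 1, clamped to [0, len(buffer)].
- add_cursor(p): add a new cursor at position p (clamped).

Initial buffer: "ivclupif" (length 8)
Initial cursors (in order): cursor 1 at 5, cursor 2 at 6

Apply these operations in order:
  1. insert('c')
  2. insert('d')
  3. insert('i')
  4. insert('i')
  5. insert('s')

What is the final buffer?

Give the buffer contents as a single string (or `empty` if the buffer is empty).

Answer: ivclucdiispcdiisif

Derivation:
After op 1 (insert('c')): buffer="ivclucpcif" (len 10), cursors c1@6 c2@8, authorship .....1.2..
After op 2 (insert('d')): buffer="ivclucdpcdif" (len 12), cursors c1@7 c2@10, authorship .....11.22..
After op 3 (insert('i')): buffer="ivclucdipcdiif" (len 14), cursors c1@8 c2@12, authorship .....111.222..
After op 4 (insert('i')): buffer="ivclucdiipcdiiif" (len 16), cursors c1@9 c2@14, authorship .....1111.2222..
After op 5 (insert('s')): buffer="ivclucdiispcdiisif" (len 18), cursors c1@10 c2@16, authorship .....11111.22222..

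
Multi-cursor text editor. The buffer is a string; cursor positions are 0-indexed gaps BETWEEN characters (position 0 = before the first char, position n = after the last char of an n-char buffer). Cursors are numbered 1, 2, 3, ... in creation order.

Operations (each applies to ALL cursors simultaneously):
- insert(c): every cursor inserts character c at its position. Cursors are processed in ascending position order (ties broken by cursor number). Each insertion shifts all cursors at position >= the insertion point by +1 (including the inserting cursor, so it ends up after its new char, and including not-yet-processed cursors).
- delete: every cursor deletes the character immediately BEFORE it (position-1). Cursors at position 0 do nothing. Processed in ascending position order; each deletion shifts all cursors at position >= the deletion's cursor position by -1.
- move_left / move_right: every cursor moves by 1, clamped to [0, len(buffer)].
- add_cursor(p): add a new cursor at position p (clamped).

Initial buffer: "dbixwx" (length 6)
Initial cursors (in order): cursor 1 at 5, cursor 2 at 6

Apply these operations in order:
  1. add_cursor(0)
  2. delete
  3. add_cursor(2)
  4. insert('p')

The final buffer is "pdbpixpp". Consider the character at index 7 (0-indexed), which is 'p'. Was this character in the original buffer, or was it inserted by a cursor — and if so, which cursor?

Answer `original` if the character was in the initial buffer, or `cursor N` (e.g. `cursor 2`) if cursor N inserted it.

After op 1 (add_cursor(0)): buffer="dbixwx" (len 6), cursors c3@0 c1@5 c2@6, authorship ......
After op 2 (delete): buffer="dbix" (len 4), cursors c3@0 c1@4 c2@4, authorship ....
After op 3 (add_cursor(2)): buffer="dbix" (len 4), cursors c3@0 c4@2 c1@4 c2@4, authorship ....
After op 4 (insert('p')): buffer="pdbpixpp" (len 8), cursors c3@1 c4@4 c1@8 c2@8, authorship 3..4..12
Authorship (.=original, N=cursor N): 3 . . 4 . . 1 2
Index 7: author = 2

Answer: cursor 2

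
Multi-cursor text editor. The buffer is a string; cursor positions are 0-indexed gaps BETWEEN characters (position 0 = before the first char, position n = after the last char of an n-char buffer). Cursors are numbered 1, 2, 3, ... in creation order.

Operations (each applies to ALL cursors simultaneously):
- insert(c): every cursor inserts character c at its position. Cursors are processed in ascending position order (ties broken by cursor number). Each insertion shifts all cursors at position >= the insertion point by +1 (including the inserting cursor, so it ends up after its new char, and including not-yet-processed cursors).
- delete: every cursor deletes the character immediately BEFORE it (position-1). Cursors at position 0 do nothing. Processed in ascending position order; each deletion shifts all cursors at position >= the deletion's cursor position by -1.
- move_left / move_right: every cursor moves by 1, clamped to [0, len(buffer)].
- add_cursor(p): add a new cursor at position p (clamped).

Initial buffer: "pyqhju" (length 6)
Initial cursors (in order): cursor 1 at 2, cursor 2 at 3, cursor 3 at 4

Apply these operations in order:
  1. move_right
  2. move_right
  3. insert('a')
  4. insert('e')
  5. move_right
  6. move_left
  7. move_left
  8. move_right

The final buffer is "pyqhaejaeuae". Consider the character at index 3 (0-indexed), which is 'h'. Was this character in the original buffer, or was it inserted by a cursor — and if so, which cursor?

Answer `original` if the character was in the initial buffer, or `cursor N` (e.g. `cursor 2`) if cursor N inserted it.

Answer: original

Derivation:
After op 1 (move_right): buffer="pyqhju" (len 6), cursors c1@3 c2@4 c3@5, authorship ......
After op 2 (move_right): buffer="pyqhju" (len 6), cursors c1@4 c2@5 c3@6, authorship ......
After op 3 (insert('a')): buffer="pyqhajaua" (len 9), cursors c1@5 c2@7 c3@9, authorship ....1.2.3
After op 4 (insert('e')): buffer="pyqhaejaeuae" (len 12), cursors c1@6 c2@9 c3@12, authorship ....11.22.33
After op 5 (move_right): buffer="pyqhaejaeuae" (len 12), cursors c1@7 c2@10 c3@12, authorship ....11.22.33
After op 6 (move_left): buffer="pyqhaejaeuae" (len 12), cursors c1@6 c2@9 c3@11, authorship ....11.22.33
After op 7 (move_left): buffer="pyqhaejaeuae" (len 12), cursors c1@5 c2@8 c3@10, authorship ....11.22.33
After op 8 (move_right): buffer="pyqhaejaeuae" (len 12), cursors c1@6 c2@9 c3@11, authorship ....11.22.33
Authorship (.=original, N=cursor N): . . . . 1 1 . 2 2 . 3 3
Index 3: author = original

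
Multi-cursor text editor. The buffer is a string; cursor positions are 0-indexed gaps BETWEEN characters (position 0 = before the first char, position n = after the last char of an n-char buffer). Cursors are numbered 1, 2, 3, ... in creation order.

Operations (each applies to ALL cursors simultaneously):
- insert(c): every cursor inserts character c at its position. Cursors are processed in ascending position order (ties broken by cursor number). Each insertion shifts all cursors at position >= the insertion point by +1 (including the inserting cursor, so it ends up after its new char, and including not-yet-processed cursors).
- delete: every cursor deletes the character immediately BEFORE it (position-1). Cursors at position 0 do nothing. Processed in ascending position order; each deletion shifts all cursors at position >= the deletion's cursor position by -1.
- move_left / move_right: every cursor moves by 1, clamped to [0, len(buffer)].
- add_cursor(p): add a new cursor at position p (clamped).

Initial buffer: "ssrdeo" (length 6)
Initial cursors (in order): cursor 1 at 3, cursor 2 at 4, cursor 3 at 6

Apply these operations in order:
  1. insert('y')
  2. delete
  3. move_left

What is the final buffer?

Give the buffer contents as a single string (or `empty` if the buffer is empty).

Answer: ssrdeo

Derivation:
After op 1 (insert('y')): buffer="ssrydyeoy" (len 9), cursors c1@4 c2@6 c3@9, authorship ...1.2..3
After op 2 (delete): buffer="ssrdeo" (len 6), cursors c1@3 c2@4 c3@6, authorship ......
After op 3 (move_left): buffer="ssrdeo" (len 6), cursors c1@2 c2@3 c3@5, authorship ......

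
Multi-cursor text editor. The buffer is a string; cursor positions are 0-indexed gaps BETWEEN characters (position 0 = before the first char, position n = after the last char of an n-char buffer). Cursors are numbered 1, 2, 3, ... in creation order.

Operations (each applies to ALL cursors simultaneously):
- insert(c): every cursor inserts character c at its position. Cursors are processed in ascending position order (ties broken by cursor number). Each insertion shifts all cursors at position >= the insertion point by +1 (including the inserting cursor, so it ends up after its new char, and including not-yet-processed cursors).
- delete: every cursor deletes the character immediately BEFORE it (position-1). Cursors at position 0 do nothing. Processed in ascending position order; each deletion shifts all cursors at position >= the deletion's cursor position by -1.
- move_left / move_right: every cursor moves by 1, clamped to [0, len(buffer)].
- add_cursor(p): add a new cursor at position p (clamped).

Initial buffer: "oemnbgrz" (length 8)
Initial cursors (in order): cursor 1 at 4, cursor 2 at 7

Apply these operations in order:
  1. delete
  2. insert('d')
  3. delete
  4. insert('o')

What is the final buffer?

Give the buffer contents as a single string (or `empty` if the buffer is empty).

After op 1 (delete): buffer="oembgz" (len 6), cursors c1@3 c2@5, authorship ......
After op 2 (insert('d')): buffer="oemdbgdz" (len 8), cursors c1@4 c2@7, authorship ...1..2.
After op 3 (delete): buffer="oembgz" (len 6), cursors c1@3 c2@5, authorship ......
After op 4 (insert('o')): buffer="oemobgoz" (len 8), cursors c1@4 c2@7, authorship ...1..2.

Answer: oemobgoz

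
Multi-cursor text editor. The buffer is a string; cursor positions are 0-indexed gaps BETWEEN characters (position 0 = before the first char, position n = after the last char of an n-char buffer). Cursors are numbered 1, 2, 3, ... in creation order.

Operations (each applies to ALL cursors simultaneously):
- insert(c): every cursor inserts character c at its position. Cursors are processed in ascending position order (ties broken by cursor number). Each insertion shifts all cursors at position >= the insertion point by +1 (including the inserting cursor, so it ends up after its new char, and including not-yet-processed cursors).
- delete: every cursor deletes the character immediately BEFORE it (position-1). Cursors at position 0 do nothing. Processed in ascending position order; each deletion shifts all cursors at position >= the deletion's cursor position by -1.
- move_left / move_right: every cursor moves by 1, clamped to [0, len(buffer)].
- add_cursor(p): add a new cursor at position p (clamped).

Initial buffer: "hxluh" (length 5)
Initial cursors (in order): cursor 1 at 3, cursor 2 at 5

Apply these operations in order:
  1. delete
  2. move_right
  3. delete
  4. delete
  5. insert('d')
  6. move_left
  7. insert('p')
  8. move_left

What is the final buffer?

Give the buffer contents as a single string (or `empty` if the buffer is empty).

After op 1 (delete): buffer="hxu" (len 3), cursors c1@2 c2@3, authorship ...
After op 2 (move_right): buffer="hxu" (len 3), cursors c1@3 c2@3, authorship ...
After op 3 (delete): buffer="h" (len 1), cursors c1@1 c2@1, authorship .
After op 4 (delete): buffer="" (len 0), cursors c1@0 c2@0, authorship 
After op 5 (insert('d')): buffer="dd" (len 2), cursors c1@2 c2@2, authorship 12
After op 6 (move_left): buffer="dd" (len 2), cursors c1@1 c2@1, authorship 12
After op 7 (insert('p')): buffer="dppd" (len 4), cursors c1@3 c2@3, authorship 1122
After op 8 (move_left): buffer="dppd" (len 4), cursors c1@2 c2@2, authorship 1122

Answer: dppd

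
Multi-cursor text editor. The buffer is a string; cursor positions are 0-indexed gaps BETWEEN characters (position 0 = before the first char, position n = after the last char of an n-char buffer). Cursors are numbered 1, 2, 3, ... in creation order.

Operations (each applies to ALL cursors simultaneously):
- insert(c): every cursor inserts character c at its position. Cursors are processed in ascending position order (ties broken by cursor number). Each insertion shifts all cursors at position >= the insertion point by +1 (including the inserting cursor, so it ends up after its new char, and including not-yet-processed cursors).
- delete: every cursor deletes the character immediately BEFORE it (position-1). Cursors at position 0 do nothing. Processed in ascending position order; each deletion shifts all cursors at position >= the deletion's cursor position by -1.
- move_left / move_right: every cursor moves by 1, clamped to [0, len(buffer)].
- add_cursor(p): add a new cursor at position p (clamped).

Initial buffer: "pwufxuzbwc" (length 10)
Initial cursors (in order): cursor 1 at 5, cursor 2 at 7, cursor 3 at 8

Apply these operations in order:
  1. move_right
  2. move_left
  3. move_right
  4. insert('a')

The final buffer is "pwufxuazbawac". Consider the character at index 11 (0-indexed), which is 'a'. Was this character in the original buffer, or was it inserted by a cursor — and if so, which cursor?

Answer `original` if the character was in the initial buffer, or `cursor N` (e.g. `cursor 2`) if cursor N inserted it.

After op 1 (move_right): buffer="pwufxuzbwc" (len 10), cursors c1@6 c2@8 c3@9, authorship ..........
After op 2 (move_left): buffer="pwufxuzbwc" (len 10), cursors c1@5 c2@7 c3@8, authorship ..........
After op 3 (move_right): buffer="pwufxuzbwc" (len 10), cursors c1@6 c2@8 c3@9, authorship ..........
After op 4 (insert('a')): buffer="pwufxuazbawac" (len 13), cursors c1@7 c2@10 c3@12, authorship ......1..2.3.
Authorship (.=original, N=cursor N): . . . . . . 1 . . 2 . 3 .
Index 11: author = 3

Answer: cursor 3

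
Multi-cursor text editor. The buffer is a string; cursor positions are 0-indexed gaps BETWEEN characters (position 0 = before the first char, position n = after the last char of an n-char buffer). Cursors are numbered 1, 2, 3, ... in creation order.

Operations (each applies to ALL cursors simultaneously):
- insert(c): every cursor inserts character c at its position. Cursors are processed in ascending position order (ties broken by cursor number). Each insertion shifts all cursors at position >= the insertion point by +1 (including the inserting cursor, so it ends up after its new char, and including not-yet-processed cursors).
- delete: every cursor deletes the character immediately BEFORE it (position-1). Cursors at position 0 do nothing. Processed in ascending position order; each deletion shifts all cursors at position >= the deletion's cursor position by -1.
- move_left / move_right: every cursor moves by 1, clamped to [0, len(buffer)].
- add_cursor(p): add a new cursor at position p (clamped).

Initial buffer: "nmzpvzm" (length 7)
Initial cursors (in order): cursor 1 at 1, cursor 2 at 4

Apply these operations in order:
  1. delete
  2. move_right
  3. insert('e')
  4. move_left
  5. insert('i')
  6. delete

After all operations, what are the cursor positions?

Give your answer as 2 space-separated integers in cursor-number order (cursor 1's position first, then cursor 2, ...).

Answer: 1 4

Derivation:
After op 1 (delete): buffer="mzvzm" (len 5), cursors c1@0 c2@2, authorship .....
After op 2 (move_right): buffer="mzvzm" (len 5), cursors c1@1 c2@3, authorship .....
After op 3 (insert('e')): buffer="mezvezm" (len 7), cursors c1@2 c2@5, authorship .1..2..
After op 4 (move_left): buffer="mezvezm" (len 7), cursors c1@1 c2@4, authorship .1..2..
After op 5 (insert('i')): buffer="miezviezm" (len 9), cursors c1@2 c2@6, authorship .11..22..
After op 6 (delete): buffer="mezvezm" (len 7), cursors c1@1 c2@4, authorship .1..2..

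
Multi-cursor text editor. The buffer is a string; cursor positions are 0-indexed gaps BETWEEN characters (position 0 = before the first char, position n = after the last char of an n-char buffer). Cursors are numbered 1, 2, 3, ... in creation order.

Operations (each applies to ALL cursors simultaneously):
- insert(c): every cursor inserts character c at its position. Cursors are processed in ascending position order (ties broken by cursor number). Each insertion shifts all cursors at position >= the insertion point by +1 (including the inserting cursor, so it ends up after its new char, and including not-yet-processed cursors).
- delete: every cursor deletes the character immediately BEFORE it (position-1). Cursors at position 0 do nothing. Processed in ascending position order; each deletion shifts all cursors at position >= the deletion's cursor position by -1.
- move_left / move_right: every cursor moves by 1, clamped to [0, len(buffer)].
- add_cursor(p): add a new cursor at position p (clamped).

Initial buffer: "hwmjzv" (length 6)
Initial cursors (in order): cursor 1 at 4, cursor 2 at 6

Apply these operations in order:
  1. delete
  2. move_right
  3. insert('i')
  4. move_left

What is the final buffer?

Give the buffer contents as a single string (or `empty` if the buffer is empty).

Answer: hwmzii

Derivation:
After op 1 (delete): buffer="hwmz" (len 4), cursors c1@3 c2@4, authorship ....
After op 2 (move_right): buffer="hwmz" (len 4), cursors c1@4 c2@4, authorship ....
After op 3 (insert('i')): buffer="hwmzii" (len 6), cursors c1@6 c2@6, authorship ....12
After op 4 (move_left): buffer="hwmzii" (len 6), cursors c1@5 c2@5, authorship ....12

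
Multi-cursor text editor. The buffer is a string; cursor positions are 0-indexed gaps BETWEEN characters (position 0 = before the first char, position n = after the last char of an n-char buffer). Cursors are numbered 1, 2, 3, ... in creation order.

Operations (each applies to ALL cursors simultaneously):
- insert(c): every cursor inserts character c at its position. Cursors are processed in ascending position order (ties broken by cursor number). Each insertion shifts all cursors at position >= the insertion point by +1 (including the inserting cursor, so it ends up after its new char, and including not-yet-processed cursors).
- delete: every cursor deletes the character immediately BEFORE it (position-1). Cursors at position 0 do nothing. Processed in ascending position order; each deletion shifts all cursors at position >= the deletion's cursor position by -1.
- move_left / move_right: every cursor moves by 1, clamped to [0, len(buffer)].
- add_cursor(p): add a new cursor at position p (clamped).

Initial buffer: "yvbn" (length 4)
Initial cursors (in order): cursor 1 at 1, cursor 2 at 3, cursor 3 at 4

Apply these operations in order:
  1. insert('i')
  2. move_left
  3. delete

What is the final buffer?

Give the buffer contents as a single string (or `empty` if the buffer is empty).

Answer: ivii

Derivation:
After op 1 (insert('i')): buffer="yivbini" (len 7), cursors c1@2 c2@5 c3@7, authorship .1..2.3
After op 2 (move_left): buffer="yivbini" (len 7), cursors c1@1 c2@4 c3@6, authorship .1..2.3
After op 3 (delete): buffer="ivii" (len 4), cursors c1@0 c2@2 c3@3, authorship 1.23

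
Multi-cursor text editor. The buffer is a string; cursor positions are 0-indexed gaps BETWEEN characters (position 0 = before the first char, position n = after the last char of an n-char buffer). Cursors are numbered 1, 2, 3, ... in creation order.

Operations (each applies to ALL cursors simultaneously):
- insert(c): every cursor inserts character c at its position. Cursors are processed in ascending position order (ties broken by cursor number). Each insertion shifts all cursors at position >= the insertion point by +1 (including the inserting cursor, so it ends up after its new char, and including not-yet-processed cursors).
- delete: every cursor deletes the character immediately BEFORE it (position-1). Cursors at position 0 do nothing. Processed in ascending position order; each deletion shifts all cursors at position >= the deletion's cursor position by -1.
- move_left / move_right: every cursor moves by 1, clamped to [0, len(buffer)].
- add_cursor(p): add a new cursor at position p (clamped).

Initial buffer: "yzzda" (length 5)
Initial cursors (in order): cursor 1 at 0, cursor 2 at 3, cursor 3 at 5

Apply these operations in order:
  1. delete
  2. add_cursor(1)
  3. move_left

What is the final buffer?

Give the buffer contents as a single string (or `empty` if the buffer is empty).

After op 1 (delete): buffer="yzd" (len 3), cursors c1@0 c2@2 c3@3, authorship ...
After op 2 (add_cursor(1)): buffer="yzd" (len 3), cursors c1@0 c4@1 c2@2 c3@3, authorship ...
After op 3 (move_left): buffer="yzd" (len 3), cursors c1@0 c4@0 c2@1 c3@2, authorship ...

Answer: yzd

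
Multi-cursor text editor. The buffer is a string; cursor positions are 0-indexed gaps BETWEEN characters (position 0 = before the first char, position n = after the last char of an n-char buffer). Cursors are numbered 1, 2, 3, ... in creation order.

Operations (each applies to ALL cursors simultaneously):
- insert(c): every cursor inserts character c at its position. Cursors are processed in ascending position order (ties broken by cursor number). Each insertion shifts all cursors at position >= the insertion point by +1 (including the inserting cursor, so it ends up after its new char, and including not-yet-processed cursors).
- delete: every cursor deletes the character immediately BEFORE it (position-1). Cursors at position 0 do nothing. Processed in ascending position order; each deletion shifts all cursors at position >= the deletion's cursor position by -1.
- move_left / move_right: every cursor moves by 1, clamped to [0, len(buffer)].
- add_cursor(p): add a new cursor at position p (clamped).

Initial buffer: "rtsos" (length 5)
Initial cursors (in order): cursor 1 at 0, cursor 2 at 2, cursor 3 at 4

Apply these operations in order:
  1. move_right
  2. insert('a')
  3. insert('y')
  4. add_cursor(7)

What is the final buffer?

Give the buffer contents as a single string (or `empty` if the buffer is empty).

After op 1 (move_right): buffer="rtsos" (len 5), cursors c1@1 c2@3 c3@5, authorship .....
After op 2 (insert('a')): buffer="ratsaosa" (len 8), cursors c1@2 c2@5 c3@8, authorship .1..2..3
After op 3 (insert('y')): buffer="raytsayosay" (len 11), cursors c1@3 c2@7 c3@11, authorship .11..22..33
After op 4 (add_cursor(7)): buffer="raytsayosay" (len 11), cursors c1@3 c2@7 c4@7 c3@11, authorship .11..22..33

Answer: raytsayosay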